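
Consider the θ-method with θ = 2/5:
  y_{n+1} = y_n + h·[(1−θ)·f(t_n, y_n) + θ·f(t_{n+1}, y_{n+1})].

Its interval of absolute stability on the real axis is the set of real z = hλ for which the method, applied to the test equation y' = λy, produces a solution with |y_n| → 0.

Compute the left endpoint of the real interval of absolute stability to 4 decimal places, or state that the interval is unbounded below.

left endpoint -10.0000.

With y'=λy (z=hλ):
  y_{n+1} = y_n + z·[3/5·y_n + 2/5·y_{n+1}] ⇒ (1 − 2/5z)y_{n+1} = (1 + 3/5z)y_n
  R(z) = (1 + 3/5z)/(1 − 2/5z).

Solve |R(x)|<1 on ℝ⁻.
x=-1.15: |R|=0.2123
R=−1: 1+3/5x = −1+2/5x ⇒ -1/5x=2 ⇒ x=2/(-1/5)=-10.0000
Confirm numerically:
  x=-7.732: |R|=0.88917 <1
  x=-7.150: |R|=0.85233 <1
  x=-6.412: |R|=0.79870 <1
  x=-5.671: |R|=0.73510 <1
  x=-10.440: |R|=1.01700 >1
  x=-10.398: |R|=1.01543 >1
  x=-10.279: |R|=1.01092 >1
So |R|<1 on (-10.0000, 0).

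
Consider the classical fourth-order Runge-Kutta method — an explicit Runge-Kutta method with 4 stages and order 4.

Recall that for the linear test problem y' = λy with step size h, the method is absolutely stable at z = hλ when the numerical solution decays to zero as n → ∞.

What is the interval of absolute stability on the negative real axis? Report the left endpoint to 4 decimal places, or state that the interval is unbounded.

(-2.7853, 0).

Set f=λy, z=hλ:
  order 4, 4-stage ⇒ R(z)=1+z+z^2/2+z^3/6+z^4/24
  (e.g. R(-0.98)=0.38177, |R|=0.38177)

Need |R(x)|<1, x<0.
x=-0.98: |R|=0.3818
|R(-2.83)|=1.0695 |R(-1.06)|=0.3559 |R(-0.51)|=0.6008
Bisect:
  x_lo=-3.1670 |R|=1.7455  x_hi=-0.2048 |R|=0.8148
  mid=-1.68589 |R|=0.27320 →hi
  mid=-2.42645 |R|=0.58072 →hi
  mid=-2.79674 |R|=1.01739 →lo
  mid=-2.61160 |R|=0.76818 →hi
  mid=-2.70417 |R|=0.88442 →hi
  mid=-2.75045 |R|=0.94873 →hi
  mid=-2.77359 |R|=0.98250 →hi
  mid=-2.78517 |R|=0.99981 →hi
  mid=-2.79095 |R|=1.00856 →lo
  mid=-2.78806 |R|=1.00418 →lo
  ...
  [-2.78535,-2.78517] ⇒ x*=-2.7853
Interval (-2.7853, 0).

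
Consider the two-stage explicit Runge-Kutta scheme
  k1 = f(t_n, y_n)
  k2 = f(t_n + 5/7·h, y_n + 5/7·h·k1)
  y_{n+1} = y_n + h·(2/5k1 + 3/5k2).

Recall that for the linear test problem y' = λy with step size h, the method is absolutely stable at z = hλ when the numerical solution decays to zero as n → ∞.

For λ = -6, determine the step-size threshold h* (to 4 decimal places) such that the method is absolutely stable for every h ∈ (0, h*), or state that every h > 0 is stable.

(-2.3333,0); λ=-6 ⇒ h* = (7/3)/6 = 0.3889.

Set f=λy, z=hλ:
  k1=λy_n ⇒ h·k1=z·y_n;  k2=λ(1+5/7z)y_n ⇒ h·k2=z(1+5/7z)y_n
  y_{n+1}/y_n = 1 + 2/5z + 3/5z(1+5/7z) = 1 + z + 3/7z²
  so R(z) = 1 + z + 3/7z².

Boundary: |R(x)|=1, x<0.
x=-0.88: |R|=0.4519
R=1: x+3/7x²=0 ⇒ x=−7/3=-2.3333; min R=1−1/(4·3/7)=0.4167>−1
Confirm numerically:
  x=-2.005: |R|=0.71787 <1
  x=-1.864: |R|=0.62507 <1
  x=-1.239: |R|=0.41891 <1
  x=-2.616: |R|=1.31691 >1
  x=-2.529: |R|=1.21207 >1
Stable set (-2.3333, 0).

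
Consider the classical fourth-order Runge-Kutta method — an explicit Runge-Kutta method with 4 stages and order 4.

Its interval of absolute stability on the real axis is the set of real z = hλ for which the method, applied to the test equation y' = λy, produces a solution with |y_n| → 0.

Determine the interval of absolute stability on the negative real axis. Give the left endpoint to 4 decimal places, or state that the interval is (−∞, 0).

(-2.7853, 0).

On y'=λy, z=hλ:
  order 4, 4-stage ⇒ R(z)=1+z+z^2/2+z^3/6+z^4/24
  (e.g. R(-0.78)=0.46053, |R|=0.46053)

Need |R(x)|<1, x<0.
x=-0.78: |R|=0.4605
|R(-2.88)|=1.1524 |R(-2.36)|=0.5266 |R(-2.11)|=0.3763
Bisect:
  x_lo=-3.6101 |R|=3.1419  x_hi=-0.2529 |R|=0.7765
  mid=-1.93151 |R|=0.31280 →hi
  mid=-2.77080 |R|=0.97837 →hi
  mid=-3.19045 |R|=1.80359 →lo
  mid=-2.98063 |R|=1.33672 →lo
  mid=-2.87571 |R|=1.14511 →lo
  mid=-2.82326 |R|=1.05876 →lo
  mid=-2.79703 |R|=1.01784 →lo
  mid=-2.78392 |R|=0.99793 →hi
  mid=-2.79047 |R|=1.00784 →lo
  ...
  [-2.78535,-2.78515] ⇒ x*=-2.7853
Interval (-2.7853, 0).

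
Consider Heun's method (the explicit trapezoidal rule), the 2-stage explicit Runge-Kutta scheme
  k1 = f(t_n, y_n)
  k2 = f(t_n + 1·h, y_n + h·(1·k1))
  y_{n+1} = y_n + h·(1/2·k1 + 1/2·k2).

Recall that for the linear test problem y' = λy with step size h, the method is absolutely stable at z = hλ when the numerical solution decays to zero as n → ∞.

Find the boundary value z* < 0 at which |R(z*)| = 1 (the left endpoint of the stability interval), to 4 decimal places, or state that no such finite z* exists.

left endpoint -2.0000.

With y'=λy (z=hλ):
  order 2, 2-stage ⇒ R(z)=1+z+z^2/2
  (e.g. R(-1.05)=0.50125, |R|=0.50125)

Solve |R(x)|<1 on ℝ⁻.
x=-1.05: |R|=0.5012
|R(-2.2)|=1.2200 |R(-1.67)|=0.7244 |R(-1.42)|=0.5882
Bisect:
  x_lo=-2.5011 |R|=1.6266  x_hi=-0.1068 |R|=0.8989
  mid=-1.30391 |R|=0.54618 →hi
  mid=-1.90249 |R|=0.90724 →hi
  mid=-2.20177 |R|=1.22213 →lo
  mid=-2.05213 |R|=1.05349 →lo
  mid=-1.97731 |R|=0.97757 →hi
  mid=-2.01472 |R|=1.01483 →lo
  mid=-1.99601 |R|=0.99602 →hi
  mid=-2.00537 |R|=1.00538 →lo
  ...
  [-2.00011,-1.99996] ⇒ x*=-2.0000
Interval (-2.0000, 0).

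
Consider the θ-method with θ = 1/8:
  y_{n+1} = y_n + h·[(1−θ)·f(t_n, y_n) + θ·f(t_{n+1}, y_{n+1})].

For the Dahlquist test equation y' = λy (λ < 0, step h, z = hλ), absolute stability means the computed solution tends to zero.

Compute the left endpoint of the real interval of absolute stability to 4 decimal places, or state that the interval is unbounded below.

With y'=λy (z=hλ):
  y_{n+1} = y_n + z·[7/8·y_n + 1/8·y_{n+1}] ⇒ (1 − 1/8z)y_{n+1} = (1 + 7/8z)y_n
  R(z) = (1 + 7/8z)/(1 − 1/8z).

Solve |R(x)|<1 on ℝ⁻.
x=-0.58: |R|=0.4592
R=−1: 1+7/8x = −1+1/8x ⇒ -3/4x=2 ⇒ x=2/(-3/4)=-2.6667
Confirm numerically:
  x=-2.308: |R|=0.79123 <1
  x=-2.209: |R|=0.73102 <1
  x=-1.352: |R|=0.15654 <1
  x=-3.164: |R|=1.26729 >1
  x=-3.113: |R|=1.24098 >1
Stable set (-2.6667, 0).

z* = -2.6667.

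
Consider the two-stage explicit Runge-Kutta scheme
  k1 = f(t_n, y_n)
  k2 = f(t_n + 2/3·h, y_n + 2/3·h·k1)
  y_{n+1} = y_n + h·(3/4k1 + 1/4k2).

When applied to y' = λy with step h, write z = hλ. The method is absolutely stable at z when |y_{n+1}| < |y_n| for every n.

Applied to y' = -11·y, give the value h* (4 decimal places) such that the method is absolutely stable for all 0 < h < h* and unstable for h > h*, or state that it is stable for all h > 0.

On y'=λy, z=hλ:
  k1=λy_n ⇒ h·k1=z·y_n;  k2=λ(1+2/3z)y_n ⇒ h·k2=z(1+2/3z)y_n
  y_{n+1}/y_n = 1 + 3/4z + 1/4z(1+2/3z) = 1 + z + 1/6z²
  ⇒ R(z) = 1 + z + 1/6z².

Boundary: |R(x)|=1, x<0.
x=-1.13: |R|=0.0828
R=1: x+1/6x²=0 ⇒ x=−6=-6.0000; min R=1−1/(4·1/6)=-0.5000>−1
Confirm numerically:
  x=-5.730: |R|=0.74215 <1
  x=-4.843: |R|=0.06611 <1
  x=-4.501: |R|=0.12450 <1
  x=-4.248: |R|=0.24042 <1
  x=-6.426: |R|=1.45625 >1
  x=-6.392: |R|=1.41761 >1
So |R|<1 on (-6.0000, 0).

(-6.0000,0); λ=-11 ⇒ h* = (6)/11 = 0.5455.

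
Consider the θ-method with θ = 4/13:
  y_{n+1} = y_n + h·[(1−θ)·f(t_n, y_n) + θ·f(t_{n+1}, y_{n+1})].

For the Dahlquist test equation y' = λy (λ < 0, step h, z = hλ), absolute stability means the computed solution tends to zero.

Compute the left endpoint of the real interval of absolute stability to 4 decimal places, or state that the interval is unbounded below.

left endpoint -5.2000.

On y'=λy, z=hλ:
  y_{n+1} = y_n + z·[9/13·y_n + 4/13·y_{n+1}] ⇒ (1 − 4/13z)y_{n+1} = (1 + 9/13z)y_n
  so R(z) = (1 + 9/13z)/(1 − 4/13z).

Boundary: |R(x)|=1, x<0.
x=-1.62: |R|=0.0811
R=−1: 1+9/13x = −1+4/13x ⇒ -5/13x=2 ⇒ x=2/(-5/13)=-5.2000
Confirm numerically:
  x=-5.042: |R|=0.97618 <1
  x=-4.294: |R|=0.84988 <1
  x=-2.729: |R|=0.48340 <1
  x=-5.448: |R|=1.03564 >1
  x=-5.310: |R|=1.01606 >1
Interval (-5.2000, 0).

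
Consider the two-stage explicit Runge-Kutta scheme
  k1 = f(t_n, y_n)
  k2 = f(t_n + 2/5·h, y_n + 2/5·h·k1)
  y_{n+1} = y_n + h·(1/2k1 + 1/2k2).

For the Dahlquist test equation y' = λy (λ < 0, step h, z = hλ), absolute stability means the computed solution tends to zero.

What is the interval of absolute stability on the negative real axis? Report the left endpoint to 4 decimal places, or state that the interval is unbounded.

With y'=λy (z=hλ):
  k1=λy_n ⇒ h·k1=z·y_n;  k2=λ(1+2/5z)y_n ⇒ h·k2=z(1+2/5z)y_n
  y_{n+1}/y_n = 1 + 1/2z + 1/2z(1+2/5z) = 1 + z + 1/5z²
  Hence R(z) = 1 + z + 1/5z².

Boundary: |R(x)|=1, x<0.
x=-0.82: |R|=0.3145
R=1: x+1/5x²=0 ⇒ x=−5=-5.0000; min R=1−1/(4·1/5)=-0.2500>−1
Confirm numerically:
  x=-4.067: |R|=0.24110 <1
  x=-3.927: |R|=0.15727 <1
  x=-2.445: |R|=0.24940 <1
  x=-2.274: |R|=0.23978 <1
  x=-5.540: |R|=1.59832 >1
  x=-5.345: |R|=1.36880 >1
  x=-5.217: |R|=1.22642 >1
So |R|<1 on (-5.0000, 0).

z∈(-5.0000,0).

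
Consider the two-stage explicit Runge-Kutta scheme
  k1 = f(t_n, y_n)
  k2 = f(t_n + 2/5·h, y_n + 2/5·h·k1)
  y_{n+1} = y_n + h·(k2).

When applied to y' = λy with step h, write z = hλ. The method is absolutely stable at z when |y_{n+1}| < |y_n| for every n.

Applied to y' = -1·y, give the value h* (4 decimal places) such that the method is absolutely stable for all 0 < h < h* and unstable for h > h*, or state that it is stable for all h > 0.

Test eqn y'=λy, z=hλ:
  k1=λy_n ⇒ h·k1=z·y_n;  k2=λ(1+2/5z)y_n ⇒ h·k2=z(1+2/5z)y_n
  y_{n+1}/y_n = 1 + z(1+2/5z) = 1 + z + 2/5z²
  Hence R(z) = 1 + z + 2/5z².

Boundary: |R(x)|=1, x<0.
x=-1.04: |R|=0.3926
R=1: x+2/5x²=0 ⇒ x=−5/2=-2.5000; min R=1−1/(4·2/5)=0.3750>−1
Confirm numerically:
  x=-1.813: |R|=0.50179 <1
  x=-1.786: |R|=0.48992 <1
  x=-1.145: |R|=0.37941 <1
  x=-2.824: |R|=1.36599 >1
  x=-2.544: |R|=1.04477 >1
Interval (-2.5000, 0).

(-2.5000,0); λ=-1 ⇒ h* = (5/2)/1 = 2.5000.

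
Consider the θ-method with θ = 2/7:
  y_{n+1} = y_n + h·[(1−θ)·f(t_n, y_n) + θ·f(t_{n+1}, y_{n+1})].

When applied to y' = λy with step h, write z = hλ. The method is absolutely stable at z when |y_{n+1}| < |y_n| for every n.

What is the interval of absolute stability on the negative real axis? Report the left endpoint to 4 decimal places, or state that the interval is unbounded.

With y'=λy (z=hλ):
  y_{n+1} = y_n + z·[5/7·y_n + 2/7·y_{n+1}] ⇒ (1 − 2/7z)y_{n+1} = (1 + 5/7z)y_n
  ⇒ R(z) = (1 + 5/7z)/(1 − 2/7z).

Boundary: |R(x)|=1, x<0.
x=-1.57: |R|=0.0838
R=−1: 1+5/7x = −1+2/7x ⇒ -3/7x=2 ⇒ x=2/(-3/7)=-4.6667
Confirm numerically:
  x=-3.284: |R|=0.69428 <1
  x=-2.500: |R|=0.45833 <1
  x=-2.147: |R|=0.33071 <1
  x=-5.094: |R|=1.07459 >1
  x=-4.911: |R|=1.04357 >1
Stable set (-4.6667, 0).

(-4.6667, 0).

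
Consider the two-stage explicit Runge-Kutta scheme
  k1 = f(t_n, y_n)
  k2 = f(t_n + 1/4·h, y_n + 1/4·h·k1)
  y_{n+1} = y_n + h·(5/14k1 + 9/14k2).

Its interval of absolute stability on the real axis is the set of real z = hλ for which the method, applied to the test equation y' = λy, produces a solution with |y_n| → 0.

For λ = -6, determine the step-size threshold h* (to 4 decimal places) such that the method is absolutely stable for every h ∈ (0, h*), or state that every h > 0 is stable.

(-6.2222,0); λ=-6 ⇒ h* = (56/9)/6 = 1.0370.

On y'=λy, z=hλ:
  k1=λy_n ⇒ h·k1=z·y_n;  k2=λ(1+1/4z)y_n ⇒ h·k2=z(1+1/4z)y_n
  y_{n+1}/y_n = 1 + 5/14z + 9/14z(1+1/4z) = 1 + z + 9/56z²
  R(z) = 1 + z + 9/56z².

Need |R(x)|<1, x<0.
x=-1.05: |R|=0.1272
R=1: x+9/56x²=0 ⇒ x=−56/9=-6.2222; min R=1−1/(4·9/56)=-0.5556>−1
Confirm numerically:
  x=-5.817: |R|=0.62117 <1
  x=-4.573: |R|=0.21209 <1
  x=-4.404: |R|=0.28691 <1
  x=-3.156: |R|=0.55523 <1
  x=-6.526: |R|=1.31861 >1
  x=-6.447: |R|=1.23290 >1
  x=-6.333: |R|=1.11275 >1
Stable set (-6.2222, 0).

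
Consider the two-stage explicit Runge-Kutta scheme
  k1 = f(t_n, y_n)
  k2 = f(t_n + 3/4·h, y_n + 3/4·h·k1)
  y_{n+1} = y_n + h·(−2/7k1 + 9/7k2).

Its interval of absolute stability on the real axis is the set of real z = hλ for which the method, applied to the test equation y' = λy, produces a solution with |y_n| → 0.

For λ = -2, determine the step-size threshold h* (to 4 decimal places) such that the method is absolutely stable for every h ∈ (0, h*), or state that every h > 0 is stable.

With y'=λy (z=hλ):
  k1=λy_n ⇒ h·k1=z·y_n;  k2=λ(1+3/4z)y_n ⇒ h·k2=z(1+3/4z)y_n
  y_{n+1}/y_n = 1 − 2/7z + 9/7z(1+3/4z) = 1 + z + 27/28z²
  so R(z) = 1 + z + 27/28z².

Solve |R(x)|<1 on ℝ⁻.
x=-0.96: |R|=0.9287
R=1: x+27/28x²=0 ⇒ x=−28/27=-1.0370; min R=1−1/(4·27/28)=0.7407>−1
Confirm numerically:
  x=-0.942: |R|=0.91367 <1
  x=-0.849: |R|=0.84606 <1
  x=-0.838: |R|=0.83916 <1
  x=-0.592: |R|=0.74595 <1
  x=-1.219: |R|=1.21389 >1
  x=-1.062: |R|=1.02556 >1
Stable set (-1.0370, 0).

(-1.0370,0); λ=-2 ⇒ h* = (28/27)/2 = 0.5185.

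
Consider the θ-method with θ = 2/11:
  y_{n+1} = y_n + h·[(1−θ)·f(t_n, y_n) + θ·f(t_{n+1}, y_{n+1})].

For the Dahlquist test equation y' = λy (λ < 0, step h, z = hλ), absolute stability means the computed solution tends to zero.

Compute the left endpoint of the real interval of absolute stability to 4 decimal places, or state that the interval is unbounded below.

Set f=λy, z=hλ:
  y_{n+1} = y_n + z·[9/11·y_n + 2/11·y_{n+1}] ⇒ (1 − 2/11z)y_{n+1} = (1 + 9/11z)y_n
  ⇒ R(z) = (1 + 9/11z)/(1 − 2/11z).

Boundary: |R(x)|=1, x<0.
x=-0.32: |R|=0.6976
R=−1: 1+9/11x = −1+2/11x ⇒ -7/11x=2 ⇒ x=2/(-7/11)=-3.1429
Confirm numerically:
  x=-2.971: |R|=0.92899 <1
  x=-2.652: |R|=0.78925 <1
  x=-1.958: |R|=0.44395 <1
  x=-3.555: |R|=1.15930 >1
  x=-3.235: |R|=1.03692 >1
  x=-3.183: |R|=1.01618 >1
So |R|<1 on (-3.1429, 0).

left endpoint -3.1429.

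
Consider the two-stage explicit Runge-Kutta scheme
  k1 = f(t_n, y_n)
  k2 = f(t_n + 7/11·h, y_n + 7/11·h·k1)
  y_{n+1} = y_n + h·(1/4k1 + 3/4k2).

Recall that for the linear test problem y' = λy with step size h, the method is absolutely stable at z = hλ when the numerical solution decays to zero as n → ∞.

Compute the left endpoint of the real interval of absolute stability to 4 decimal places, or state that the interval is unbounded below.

Set f=λy, z=hλ:
  k1=λy_n ⇒ h·k1=z·y_n;  k2=λ(1+7/11z)y_n ⇒ h·k2=z(1+7/11z)y_n
  y_{n+1}/y_n = 1 + 1/4z + 3/4z(1+7/11z) = 1 + z + 21/44z²
  R(z) = 1 + z + 21/44z².

Find x<0 with |R(x)|<1.
x=-1.58: |R|=0.6115
R=1: x+21/44x²=0 ⇒ x=−44/21=-2.0952; min R=1−1/(4·21/44)=0.4762>−1
Confirm numerically:
  x=-1.925: |R|=0.84359 <1
  x=-1.640: |R|=0.64367 <1
  x=-0.992: |R|=0.47767 <1
  x=-2.676: |R|=1.74174 >1
  x=-2.511: |R|=1.49826 >1
  x=-2.477: |R|=1.45132 >1
Interval (-2.0952, 0).

left endpoint -2.0952.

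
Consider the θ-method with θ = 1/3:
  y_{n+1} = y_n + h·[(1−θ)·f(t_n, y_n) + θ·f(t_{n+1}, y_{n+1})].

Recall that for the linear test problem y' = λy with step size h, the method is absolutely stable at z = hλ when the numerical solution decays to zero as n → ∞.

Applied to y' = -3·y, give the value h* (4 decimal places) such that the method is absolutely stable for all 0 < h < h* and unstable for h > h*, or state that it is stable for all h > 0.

On y'=λy, z=hλ:
  y_{n+1} = y_n + z·[2/3·y_n + 1/3·y_{n+1}] ⇒ (1 − 1/3z)y_{n+1} = (1 + 2/3z)y_n
  Hence R(z) = (1 + 2/3z)/(1 − 1/3z).

Solve |R(x)|<1 on ℝ⁻.
x=-1.47: |R|=0.0134
R=−1: 1+2/3x = −1+1/3x ⇒ -1/3x=2 ⇒ x=2/(-1/3)=-6.0000
Confirm numerically:
  x=-4.809: |R|=0.84748 <1
  x=-4.303: |R|=0.76763 <1
  x=-3.911: |R|=0.69773 <1
  x=-3.182: |R|=0.54416 <1
  x=-6.463: |R|=1.04893 >1
  x=-6.126: |R|=1.01381 >1
  x=-6.062: |R|=1.00684 >1
Stable set (-6.0000, 0).

(-6.0000,0); λ=-3 ⇒ h* = (6)/3 = 2.0000.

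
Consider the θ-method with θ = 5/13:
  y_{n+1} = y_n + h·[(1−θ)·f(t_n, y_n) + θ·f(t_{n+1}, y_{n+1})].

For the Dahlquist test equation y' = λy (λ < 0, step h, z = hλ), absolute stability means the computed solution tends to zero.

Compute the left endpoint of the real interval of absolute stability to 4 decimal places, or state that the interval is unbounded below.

left endpoint -8.6667.

With y'=λy (z=hλ):
  y_{n+1} = y_n + z·[8/13·y_n + 5/13·y_{n+1}] ⇒ (1 − 5/13z)y_{n+1} = (1 + 8/13z)y_n
  so R(z) = (1 + 8/13z)/(1 − 5/13z).

Solve |R(x)|<1 on ℝ⁻.
x=-1.29: |R|=0.1378
R=−1: 1+8/13x = −1+5/13x ⇒ -3/13x=2 ⇒ x=2/(-3/13)=-8.6667
Confirm numerically:
  x=-7.196: |R|=0.90992 <1
  x=-5.955: |R|=0.80982 <1
  x=-4.855: |R|=0.69323 <1
  x=-3.971: |R|=0.57124 <1
  x=-9.219: |R|=1.02804 >1
  x=-9.012: |R|=1.01784 >1
So |R|<1 on (-8.6667, 0).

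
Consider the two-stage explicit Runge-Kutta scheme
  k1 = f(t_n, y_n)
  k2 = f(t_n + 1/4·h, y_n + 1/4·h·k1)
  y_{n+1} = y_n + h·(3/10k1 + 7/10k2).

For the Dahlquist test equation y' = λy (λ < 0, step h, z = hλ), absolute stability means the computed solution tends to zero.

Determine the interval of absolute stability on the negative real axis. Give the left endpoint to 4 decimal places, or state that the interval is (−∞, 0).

Test eqn y'=λy, z=hλ:
  k1=λy_n ⇒ h·k1=z·y_n;  k2=λ(1+1/4z)y_n ⇒ h·k2=z(1+1/4z)y_n
  y_{n+1}/y_n = 1 + 3/10z + 7/10z(1+1/4z) = 1 + z + 7/40z²
  so R(z) = 1 + z + 7/40z².

Find x<0 with |R(x)|<1.
x=-0.48: |R|=0.5603
R=1: x+7/40x²=0 ⇒ x=−40/7=-5.7143; min R=1−1/(4·7/40)=-0.4286>−1
Confirm numerically:
  x=-4.715: |R|=0.17546 <1
  x=-4.699: |R|=0.16511 <1
  x=-4.532: |R|=0.06233 <1
  x=-6.184: |R|=1.50832 >1
  x=-5.988: |R|=1.28683 >1
  x=-5.942: |R|=1.23679 >1
So |R|<1 on (-5.7143, 0).

(-5.7143, 0).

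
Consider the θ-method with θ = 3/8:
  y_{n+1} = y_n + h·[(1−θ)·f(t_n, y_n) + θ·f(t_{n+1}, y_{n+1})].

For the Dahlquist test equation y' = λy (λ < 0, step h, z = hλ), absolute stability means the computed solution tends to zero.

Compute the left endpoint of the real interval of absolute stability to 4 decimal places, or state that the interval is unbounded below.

Set f=λy, z=hλ:
  y_{n+1} = y_n + z·[5/8·y_n + 3/8·y_{n+1}] ⇒ (1 − 3/8z)y_{n+1} = (1 + 5/8z)y_n
  Hence R(z) = (1 + 5/8z)/(1 − 3/8z).

Find x<0 with |R(x)|<1.
x=-0.42: |R|=0.6371
R=−1: 1+5/8x = −1+3/8x ⇒ -1/4x=2 ⇒ x=2/(-1/4)=-8.0000
Confirm numerically:
  x=-7.598: |R|=0.97389 <1
  x=-6.060: |R|=0.85180 <1
  x=-4.936: |R|=0.73132 <1
  x=-3.660: |R|=0.54268 <1
  x=-8.192: |R|=1.01179 >1
  x=-8.164: |R|=1.01009 >1
  x=-8.036: |R|=1.00224 >1
Stable set (-8.0000, 0).

z* = -8.0000.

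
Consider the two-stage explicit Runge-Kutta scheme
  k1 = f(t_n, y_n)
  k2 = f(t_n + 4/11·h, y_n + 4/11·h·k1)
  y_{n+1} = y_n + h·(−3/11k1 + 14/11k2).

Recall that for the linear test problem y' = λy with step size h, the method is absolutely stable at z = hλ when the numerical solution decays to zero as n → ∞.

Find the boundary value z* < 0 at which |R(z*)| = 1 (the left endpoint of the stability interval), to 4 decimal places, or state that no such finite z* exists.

On y'=λy, z=hλ:
  k1=λy_n ⇒ h·k1=z·y_n;  k2=λ(1+4/11z)y_n ⇒ h·k2=z(1+4/11z)y_n
  y_{n+1}/y_n = 1 − 3/11z + 14/11z(1+4/11z) = 1 + z + 56/121z²
  so R(z) = 1 + z + 56/121z².

Boundary: |R(x)|=1, x<0.
x=-1.6: |R|=0.5848
R=1: x+56/121x²=0 ⇒ x=−121/56=-2.1607; min R=1−1/(4·56/121)=0.4598>−1
Confirm numerically:
  x=-2.120: |R|=0.96005 <1
  x=-1.996: |R|=0.84784 <1
  x=-1.408: |R|=0.50950 <1
  x=-2.697: |R|=1.66939 >1
  x=-2.249: |R|=1.09189 >1
Stable set (-2.1607, 0).

left endpoint -2.1607.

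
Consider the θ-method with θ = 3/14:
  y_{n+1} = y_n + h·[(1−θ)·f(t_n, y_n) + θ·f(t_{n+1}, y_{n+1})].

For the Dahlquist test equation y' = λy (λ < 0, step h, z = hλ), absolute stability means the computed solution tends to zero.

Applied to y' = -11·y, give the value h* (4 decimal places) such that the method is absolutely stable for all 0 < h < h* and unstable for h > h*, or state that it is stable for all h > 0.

Test eqn y'=λy, z=hλ:
  y_{n+1} = y_n + z·[11/14·y_n + 3/14·y_{n+1}] ⇒ (1 − 3/14z)y_{n+1} = (1 + 11/14z)y_n
  so R(z) = (1 + 11/14z)/(1 − 3/14z).

Boundary: |R(x)|=1, x<0.
x=-1.32: |R|=0.0290
R=−1: 1+11/14x = −1+3/14x ⇒ -4/7x=2 ⇒ x=2/(-4/7)=-3.5000
Confirm numerically:
  x=-3.313: |R|=0.93751 <1
  x=-3.132: |R|=0.87417 <1
  x=-2.968: |R|=0.81418 <1
  x=-2.706: |R|=0.71281 <1
  x=-3.886: |R|=1.12035 >1
  x=-3.567: |R|=1.02170 >1
Stable set (-3.5000, 0).

(-3.5000,0); λ=-11 ⇒ h* = (7/2)/11 = 0.3182.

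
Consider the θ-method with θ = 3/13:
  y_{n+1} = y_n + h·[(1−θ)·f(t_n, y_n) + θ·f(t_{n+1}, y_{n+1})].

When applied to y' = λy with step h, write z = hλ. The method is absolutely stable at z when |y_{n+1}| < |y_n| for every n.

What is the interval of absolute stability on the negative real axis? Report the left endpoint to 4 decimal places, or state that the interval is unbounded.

On y'=λy, z=hλ:
  y_{n+1} = y_n + z·[10/13·y_n + 3/13·y_{n+1}] ⇒ (1 − 3/13z)y_{n+1} = (1 + 10/13z)y_n
  ⇒ R(z) = (1 + 10/13z)/(1 − 3/13z).

Solve |R(x)|<1 on ℝ⁻.
x=-1.76: |R|=0.2516
R=−1: 1+10/13x = −1+3/13x ⇒ -7/13x=2 ⇒ x=2/(-7/13)=-3.7143
Confirm numerically:
  x=-3.112: |R|=0.81125 <1
  x=-2.659: |R|=0.64785 <1
  x=-1.509: |R|=0.11924 <1
  x=-4.290: |R|=1.15578 >1
  x=-4.250: |R|=1.14563 >1
  x=-3.789: |R|=1.02146 >1
Stable set (-3.7143, 0).

(-3.7143, 0).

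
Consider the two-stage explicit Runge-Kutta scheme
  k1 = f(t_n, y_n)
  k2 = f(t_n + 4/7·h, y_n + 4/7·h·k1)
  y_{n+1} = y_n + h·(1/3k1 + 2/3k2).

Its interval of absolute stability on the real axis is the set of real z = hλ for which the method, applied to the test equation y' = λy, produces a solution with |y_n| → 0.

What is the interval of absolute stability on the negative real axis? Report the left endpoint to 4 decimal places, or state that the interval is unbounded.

With y'=λy (z=hλ):
  k1=λy_n ⇒ h·k1=z·y_n;  k2=λ(1+4/7z)y_n ⇒ h·k2=z(1+4/7z)y_n
  y_{n+1}/y_n = 1 + 1/3z + 2/3z(1+4/7z) = 1 + z + 8/21z²
  so R(z) = 1 + z + 8/21z².

Solve |R(x)|<1 on ℝ⁻.
x=-0.95: |R|=0.3938
R=1: x+8/21x²=0 ⇒ x=−21/8=-2.6250; min R=1−1/(4·8/21)=0.3438>−1
Confirm numerically:
  x=-2.325: |R|=0.73429 <1
  x=-1.721: |R|=0.40732 <1
  x=-1.539: |R|=0.36329 <1
  x=-2.859: |R|=1.25486 >1
  x=-2.704: |R|=1.08138 >1
Interval (-2.6250, 0).

(-2.6250, 0).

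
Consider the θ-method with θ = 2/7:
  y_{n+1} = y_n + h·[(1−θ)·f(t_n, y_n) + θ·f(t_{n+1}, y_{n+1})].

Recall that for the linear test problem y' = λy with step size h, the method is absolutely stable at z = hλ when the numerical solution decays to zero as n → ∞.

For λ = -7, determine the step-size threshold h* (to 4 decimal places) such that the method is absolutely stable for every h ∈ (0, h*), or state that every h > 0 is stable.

With y'=λy (z=hλ):
  y_{n+1} = y_n + z·[5/7·y_n + 2/7·y_{n+1}] ⇒ (1 − 2/7z)y_{n+1} = (1 + 5/7z)y_n
  Hence R(z) = (1 + 5/7z)/(1 − 2/7z).

Boundary: |R(x)|=1, x<0.
x=-0.46: |R|=0.5934
R=−1: 1+5/7x = −1+2/7x ⇒ -3/7x=2 ⇒ x=2/(-3/7)=-4.6667
Confirm numerically:
  x=-4.031: |R|=0.87339 <1
  x=-3.128: |R|=0.65178 <1
  x=-2.802: |R|=0.55617 <1
  x=-2.566: |R|=0.48055 <1
  x=-5.165: |R|=1.08627 >1
  x=-4.789: |R|=1.02214 >1
Interval (-4.6667, 0).

(-4.6667,0); λ=-7 ⇒ h* = (14/3)/7 = 0.6667.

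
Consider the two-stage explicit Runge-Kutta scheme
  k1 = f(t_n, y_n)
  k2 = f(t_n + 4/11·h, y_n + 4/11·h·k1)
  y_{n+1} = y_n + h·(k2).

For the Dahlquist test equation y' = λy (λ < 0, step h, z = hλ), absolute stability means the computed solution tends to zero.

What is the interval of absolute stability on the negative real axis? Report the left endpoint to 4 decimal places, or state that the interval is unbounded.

z∈(-2.7500,0).

Test eqn y'=λy, z=hλ:
  k1=λy_n ⇒ h·k1=z·y_n;  k2=λ(1+4/11z)y_n ⇒ h·k2=z(1+4/11z)y_n
  y_{n+1}/y_n = 1 + z(1+4/11z) = 1 + z + 4/11z²
  ⇒ R(z) = 1 + z + 4/11z².

Boundary: |R(x)|=1, x<0.
x=-1.27: |R|=0.3165
R=1: x+4/11x²=0 ⇒ x=−11/4=-2.7500; min R=1−1/(4·4/11)=0.3125>−1
Confirm numerically:
  x=-2.617: |R|=0.87343 <1
  x=-1.654: |R|=0.34081 <1
  x=-1.358: |R|=0.31261 <1
  x=-1.109: |R|=0.33823 <1
  x=-3.040: |R|=1.32058 >1
  x=-2.836: |R|=1.08869 >1
Stable set (-2.7500, 0).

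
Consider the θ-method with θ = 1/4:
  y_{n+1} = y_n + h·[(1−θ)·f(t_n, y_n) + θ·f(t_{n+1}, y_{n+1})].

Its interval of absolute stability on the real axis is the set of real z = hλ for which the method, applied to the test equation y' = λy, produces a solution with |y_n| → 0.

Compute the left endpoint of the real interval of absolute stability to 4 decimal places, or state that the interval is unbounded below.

left endpoint -4.0000.

With y'=λy (z=hλ):
  y_{n+1} = y_n + z·[3/4·y_n + 1/4·y_{n+1}] ⇒ (1 − 1/4z)y_{n+1} = (1 + 3/4z)y_n
  R(z) = (1 + 3/4z)/(1 − 1/4z).

Find x<0 with |R(x)|<1.
x=-1.62: |R|=0.1530
R=−1: 1+3/4x = −1+1/4x ⇒ -1/2x=2 ⇒ x=2/(-1/2)=-4.0000
Confirm numerically:
  x=-3.188: |R|=0.77407 <1
  x=-2.872: |R|=0.67171 <1
  x=-2.575: |R|=0.56654 <1
  x=-4.414: |R|=1.09841 >1
  x=-4.149: |R|=1.03657 >1
  x=-4.088: |R|=1.02176 >1
Stable set (-4.0000, 0).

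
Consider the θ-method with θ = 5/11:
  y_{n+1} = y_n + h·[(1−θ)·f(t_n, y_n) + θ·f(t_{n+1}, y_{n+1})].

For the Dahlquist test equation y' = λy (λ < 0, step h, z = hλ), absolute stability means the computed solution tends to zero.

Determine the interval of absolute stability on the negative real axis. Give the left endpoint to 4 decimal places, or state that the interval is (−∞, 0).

Test eqn y'=λy, z=hλ:
  y_{n+1} = y_n + z·[6/11·y_n + 5/11·y_{n+1}] ⇒ (1 − 5/11z)y_{n+1} = (1 + 6/11z)y_n
  ⇒ R(z) = (1 + 6/11z)/(1 − 5/11z).

Find x<0 with |R(x)|<1.
x=-0.97: |R|=0.3268
R=−1: 1+6/11x = −1+5/11x ⇒ -1/11x=2 ⇒ x=2/(-1/11)=-22.0000
Confirm numerically:
  x=-20.968: |R|=0.99109 <1
  x=-18.852: |R|=0.97009 <1
  x=-10.946: |R|=0.83183 <1
  x=-22.403: |R|=1.00328 >1
  x=-22.118: |R|=1.00097 >1
  x=-22.069: |R|=1.00057 >1
So |R|<1 on (-22.0000, 0).

(-22.0000, 0).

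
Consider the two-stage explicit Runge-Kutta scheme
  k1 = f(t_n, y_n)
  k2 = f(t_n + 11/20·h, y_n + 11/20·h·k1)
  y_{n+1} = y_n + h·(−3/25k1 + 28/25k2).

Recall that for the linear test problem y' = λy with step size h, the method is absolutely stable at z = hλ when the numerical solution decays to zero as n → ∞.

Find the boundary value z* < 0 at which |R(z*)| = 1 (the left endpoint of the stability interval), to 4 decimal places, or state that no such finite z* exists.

On y'=λy, z=hλ:
  k1=λy_n ⇒ h·k1=z·y_n;  k2=λ(1+11/20z)y_n ⇒ h·k2=z(1+11/20z)y_n
  y_{n+1}/y_n = 1 − 3/25z + 28/25z(1+11/20z) = 1 + z + 77/125z²
  R(z) = 1 + z + 77/125z².

Solve |R(x)|<1 on ℝ⁻.
x=-0.88: |R|=0.5970
R=1: x+77/125x²=0 ⇒ x=−125/77=-1.6234; min R=1−1/(4·77/125)=0.5942>−1
Confirm numerically:
  x=-1.526: |R|=0.90846 <1
  x=-1.296: |R|=0.73864 <1
  x=-1.182: |R|=0.67863 <1
  x=-1.129: |R|=0.65618 <1
  x=-2.174: |R|=1.73739 >1
  x=-1.830: |R|=1.23292 >1
  x=-1.779: |R|=1.17054 >1
Interval (-1.6234, 0).

z* = -1.6234.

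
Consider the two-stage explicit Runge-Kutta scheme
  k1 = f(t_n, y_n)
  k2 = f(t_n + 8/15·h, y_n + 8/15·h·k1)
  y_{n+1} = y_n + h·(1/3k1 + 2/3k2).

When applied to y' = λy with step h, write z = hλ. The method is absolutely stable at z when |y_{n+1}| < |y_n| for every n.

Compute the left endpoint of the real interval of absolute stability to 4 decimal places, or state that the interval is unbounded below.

z* = -2.8125.

On y'=λy, z=hλ:
  k1=λy_n ⇒ h·k1=z·y_n;  k2=λ(1+8/15z)y_n ⇒ h·k2=z(1+8/15z)y_n
  y_{n+1}/y_n = 1 + 1/3z + 2/3z(1+8/15z) = 1 + z + 16/45z²
  Hence R(z) = 1 + z + 16/45z².

Find x<0 with |R(x)|<1.
x=-0.95: |R|=0.3709
R=1: x+16/45x²=0 ⇒ x=−45/16=-2.8125; min R=1−1/(4·16/45)=0.2969>−1
Confirm numerically:
  x=-2.347: |R|=0.61155 <1
  x=-1.885: |R|=0.37837 <1
  x=-1.781: |R|=0.34681 <1
  x=-3.379: |R|=1.68061 >1
  x=-3.180: |R|=1.41552 >1
  x=-3.179: |R|=1.41426 >1
So |R|<1 on (-2.8125, 0).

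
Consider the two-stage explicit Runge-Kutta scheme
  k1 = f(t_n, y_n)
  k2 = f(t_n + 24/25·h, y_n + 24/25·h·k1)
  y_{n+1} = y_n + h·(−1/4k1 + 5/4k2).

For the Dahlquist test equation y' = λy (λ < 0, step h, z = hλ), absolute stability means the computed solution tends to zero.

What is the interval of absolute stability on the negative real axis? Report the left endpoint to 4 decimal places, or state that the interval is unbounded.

z∈(-0.8333,0).

On y'=λy, z=hλ:
  k1=λy_n ⇒ h·k1=z·y_n;  k2=λ(1+24/25z)y_n ⇒ h·k2=z(1+24/25z)y_n
  y_{n+1}/y_n = 1 − 1/4z + 5/4z(1+24/25z) = 1 + z + 6/5z²
  R(z) = 1 + z + 6/5z².

Need |R(x)|<1, x<0.
x=-0.71: |R|=0.8949
R=1: x+6/5x²=0 ⇒ x=−5/6=-0.8333; min R=1−1/(4·6/5)=0.7917>−1
Confirm numerically:
  x=-0.695: |R|=0.88463 <1
  x=-0.406: |R|=0.79180 <1
  x=-0.378: |R|=0.79346 <1
  x=-1.031: |R|=1.24455 >1
  x=-1.030: |R|=1.24308 >1
  x=-0.867: |R|=1.03503 >1
Stable set (-0.8333, 0).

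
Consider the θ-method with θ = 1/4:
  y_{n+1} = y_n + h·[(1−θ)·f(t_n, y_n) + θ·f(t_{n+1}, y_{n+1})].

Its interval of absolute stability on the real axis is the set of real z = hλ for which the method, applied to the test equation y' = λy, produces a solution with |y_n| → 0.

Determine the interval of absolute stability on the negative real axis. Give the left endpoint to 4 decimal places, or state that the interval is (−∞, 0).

Test eqn y'=λy, z=hλ:
  y_{n+1} = y_n + z·[3/4·y_n + 1/4·y_{n+1}] ⇒ (1 − 1/4z)y_{n+1} = (1 + 3/4z)y_n
  so R(z) = (1 + 3/4z)/(1 − 1/4z).

Need |R(x)|<1, x<0.
x=-1.23: |R|=0.0593
R=−1: 1+3/4x = −1+1/4x ⇒ -1/2x=2 ⇒ x=2/(-1/2)=-4.0000
Confirm numerically:
  x=-3.507: |R|=0.86866 <1
  x=-3.105: |R|=0.74806 <1
  x=-1.985: |R|=0.32665 <1
  x=-1.891: |R|=0.28399 <1
  x=-4.562: |R|=1.13128 >1
  x=-4.471: |R|=1.11120 >1
  x=-4.350: |R|=1.08383 >1
Interval (-4.0000, 0).

z∈(-4.0000,0).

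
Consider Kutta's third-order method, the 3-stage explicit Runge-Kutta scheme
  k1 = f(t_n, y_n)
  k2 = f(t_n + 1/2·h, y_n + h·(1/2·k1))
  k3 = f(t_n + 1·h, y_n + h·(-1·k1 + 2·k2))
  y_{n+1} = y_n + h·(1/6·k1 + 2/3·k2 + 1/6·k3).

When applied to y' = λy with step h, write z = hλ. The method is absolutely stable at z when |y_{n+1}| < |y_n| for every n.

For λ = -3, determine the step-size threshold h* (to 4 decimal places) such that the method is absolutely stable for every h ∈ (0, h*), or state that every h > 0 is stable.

(-2.5127,0); λ=-3 ⇒ h* = 0.8376.

Set f=λy, z=hλ:
  order 3, 3-stage ⇒ R(z)=1+z+z^2/2+z^3/6
  (e.g. R(-0.49)=0.61044, |R|=0.61044)

Solve |R(x)|<1 on ℝ⁻.
x=-0.49: |R|=0.6104
|R(-2.86)|=1.6691 |R(-2.47)|=0.9311 |R(-1.48)|=0.0749
Bisect:
  x_lo=-3.2258 |R|=2.6174  x_hi=-0.3394 |R|=0.7117
  mid=-1.78259 |R|=0.13784 →hi
  mid=-2.50419 |R|=0.98599 →hi
  mid=-2.86499 |R|=1.68029 →lo
  mid=-2.68459 |R|=1.30573 →lo
  mid=-2.59439 |R|=1.13937 →lo
  mid=-2.54929 |R|=1.06110 →lo
  mid=-2.52674 |R|=1.02316 →lo
  mid=-2.51546 |R|=1.00447 →lo
  mid=-2.50983 |R|=0.99521 →hi
  ...
  [-2.51282,-2.51264] ⇒ x*=-2.5127
Stable set (-2.5127, 0).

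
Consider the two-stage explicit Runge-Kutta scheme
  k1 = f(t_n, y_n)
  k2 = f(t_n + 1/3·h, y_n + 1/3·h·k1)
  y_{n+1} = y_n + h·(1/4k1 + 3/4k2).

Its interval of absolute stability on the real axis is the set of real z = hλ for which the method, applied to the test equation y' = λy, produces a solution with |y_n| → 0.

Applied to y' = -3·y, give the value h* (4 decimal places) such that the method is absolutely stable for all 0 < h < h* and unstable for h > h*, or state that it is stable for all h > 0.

(-4.0000,0); λ=-3 ⇒ h* = (4)/3 = 1.3333.

On y'=λy, z=hλ:
  k1=λy_n ⇒ h·k1=z·y_n;  k2=λ(1+1/3z)y_n ⇒ h·k2=z(1+1/3z)y_n
  y_{n+1}/y_n = 1 + 1/4z + 3/4z(1+1/3z) = 1 + z + 1/4z²
  R(z) = 1 + z + 1/4z².

Boundary: |R(x)|=1, x<0.
x=-1.11: |R|=0.1980
R=1: x+1/4x²=0 ⇒ x=−4=-4.0000; min R=1−1/(4·1/4)=0.0000>−1
Confirm numerically:
  x=-2.154: |R|=0.00593 <1
  x=-2.088: |R|=0.00194 <1
  x=-2.012: |R|=0.00004 <1
  x=-1.985: |R|=0.00006 <1
  x=-4.421: |R|=1.46531 >1
  x=-4.291: |R|=1.31217 >1
So |R|<1 on (-4.0000, 0).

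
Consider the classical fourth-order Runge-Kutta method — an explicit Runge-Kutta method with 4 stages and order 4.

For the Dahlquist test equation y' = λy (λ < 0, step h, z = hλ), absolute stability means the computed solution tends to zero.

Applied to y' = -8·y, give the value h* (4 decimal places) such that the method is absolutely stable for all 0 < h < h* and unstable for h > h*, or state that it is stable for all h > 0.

(-2.7853,0); λ=-8 ⇒ h* = 0.3482.

Test eqn y'=λy, z=hλ:
  order 4, 4-stage ⇒ R(z)=1+z+z^2/2+z^3/6+z^4/24
  (e.g. R(-0.67)=0.51272, |R|=0.51272)

Need |R(x)|<1, x<0.
x=-0.67: |R|=0.5127
|R(-3.03)|=1.4361 |R(-0.59)|=0.5549 |R(-0.55)|=0.5773
Bisect:
  x_lo=-3.6649 |R|=3.3634  x_hi=-0.3790 |R|=0.6846
  mid=-2.02195 |R|=0.34089 →hi
  mid=-2.84341 |R|=1.09122 →lo
  mid=-2.43268 |R|=0.58613 →hi
  mid=-2.63805 |R|=0.79977 →hi
  mid=-2.74073 |R|=0.93486 →hi
  mid=-2.79207 |R|=1.01027 →lo
  mid=-2.76640 |R|=0.97189 →hi
  mid=-2.77924 |R|=0.99090 →hi
  mid=-2.78565 |R|=1.00054 →lo
  mid=-2.78244 |R|=0.99571 →hi
  ...
  [-2.78545,-2.78525] ⇒ x*=-2.7853
So |R|<1 on (-2.7853, 0).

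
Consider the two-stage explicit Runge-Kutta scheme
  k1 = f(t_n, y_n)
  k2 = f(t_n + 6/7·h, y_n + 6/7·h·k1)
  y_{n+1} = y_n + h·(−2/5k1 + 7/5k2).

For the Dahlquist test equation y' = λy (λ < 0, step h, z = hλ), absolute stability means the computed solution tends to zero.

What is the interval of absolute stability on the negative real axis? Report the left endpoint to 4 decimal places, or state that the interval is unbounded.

On y'=λy, z=hλ:
  k1=λy_n ⇒ h·k1=z·y_n;  k2=λ(1+6/7z)y_n ⇒ h·k2=z(1+6/7z)y_n
  y_{n+1}/y_n = 1 − 2/5z + 7/5z(1+6/7z) = 1 + z + 6/5z²
  R(z) = 1 + z + 6/5z².

Boundary: |R(x)|=1, x<0.
x=-0.53: |R|=0.8071
R=1: x+6/5x²=0 ⇒ x=−5/6=-0.8333; min R=1−1/(4·6/5)=0.7917>−1
Confirm numerically:
  x=-0.729: |R|=0.90873 <1
  x=-0.501: |R|=0.80020 <1
  x=-0.456: |R|=0.79352 <1
  x=-0.359: |R|=0.79566 <1
  x=-1.306: |R|=1.74076 >1
  x=-1.210: |R|=1.54692 >1
  x=-0.969: |R|=1.15775 >1
Interval (-0.8333, 0).

(-0.8333, 0).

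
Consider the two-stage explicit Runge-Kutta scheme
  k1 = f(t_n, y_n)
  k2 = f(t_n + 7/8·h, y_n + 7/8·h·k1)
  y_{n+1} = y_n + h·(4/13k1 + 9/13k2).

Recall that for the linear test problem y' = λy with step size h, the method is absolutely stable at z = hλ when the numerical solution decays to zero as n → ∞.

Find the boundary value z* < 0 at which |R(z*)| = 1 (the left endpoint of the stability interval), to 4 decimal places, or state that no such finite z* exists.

z* = -1.6508.

On y'=λy, z=hλ:
  k1=λy_n ⇒ h·k1=z·y_n;  k2=λ(1+7/8z)y_n ⇒ h·k2=z(1+7/8z)y_n
  y_{n+1}/y_n = 1 + 4/13z + 9/13z(1+7/8z) = 1 + z + 63/104z²
  so R(z) = 1 + z + 63/104z².

Boundary: |R(x)|=1, x<0.
x=-1.02: |R|=0.6102
R=1: x+63/104x²=0 ⇒ x=−104/63=-1.6508; min R=1−1/(4·63/104)=0.5873>−1
Confirm numerically:
  x=-1.626: |R|=0.97558 <1
  x=-1.359: |R|=0.75978 <1
  x=-1.328: |R|=0.74032 <1
  x=-1.845: |R|=1.21705 >1
  x=-1.802: |R|=1.16506 >1
Interval (-1.6508, 0).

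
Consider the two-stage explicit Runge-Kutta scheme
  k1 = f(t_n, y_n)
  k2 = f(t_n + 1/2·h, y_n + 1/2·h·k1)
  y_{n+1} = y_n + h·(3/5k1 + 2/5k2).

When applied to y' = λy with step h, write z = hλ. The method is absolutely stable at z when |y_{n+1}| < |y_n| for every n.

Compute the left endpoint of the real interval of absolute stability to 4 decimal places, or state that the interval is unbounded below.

With y'=λy (z=hλ):
  k1=λy_n ⇒ h·k1=z·y_n;  k2=λ(1+1/2z)y_n ⇒ h·k2=z(1+1/2z)y_n
  y_{n+1}/y_n = 1 + 3/5z + 2/5z(1+1/2z) = 1 + z + 1/5z²
  ⇒ R(z) = 1 + z + 1/5z².

Find x<0 with |R(x)|<1.
x=-1.21: |R|=0.0828
R=1: x+1/5x²=0 ⇒ x=−5=-5.0000; min R=1−1/(4·1/5)=-0.2500>−1
Confirm numerically:
  x=-4.325: |R|=0.41613 <1
  x=-2.856: |R|=0.22465 <1
  x=-2.262: |R|=0.23867 <1
  x=-5.075: |R|=1.07613 >1
  x=-5.036: |R|=1.03626 >1
Stable set (-5.0000, 0).

left endpoint -5.0000.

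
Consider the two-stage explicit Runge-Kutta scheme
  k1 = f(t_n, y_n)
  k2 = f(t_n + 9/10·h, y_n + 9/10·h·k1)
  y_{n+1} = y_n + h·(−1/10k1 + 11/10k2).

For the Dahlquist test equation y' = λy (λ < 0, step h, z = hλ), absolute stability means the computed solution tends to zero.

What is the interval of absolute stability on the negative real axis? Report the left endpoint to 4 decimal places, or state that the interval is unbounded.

Test eqn y'=λy, z=hλ:
  k1=λy_n ⇒ h·k1=z·y_n;  k2=λ(1+9/10z)y_n ⇒ h·k2=z(1+9/10z)y_n
  y_{n+1}/y_n = 1 − 1/10z + 11/10z(1+9/10z) = 1 + z + 99/100z²
  so R(z) = 1 + z + 99/100z².

Solve |R(x)|<1 on ℝ⁻.
x=-0.96: |R|=0.9524
R=1: x+99/100x²=0 ⇒ x=−100/99=-1.0101; min R=1−1/(4·99/100)=0.7475>−1
Confirm numerically:
  x=-0.895: |R|=0.89801 <1
  x=-0.640: |R|=0.76550 <1
  x=-0.529: |R|=0.74804 <1
  x=-1.262: |R|=1.31472 >1
  x=-1.235: |R|=1.27497 >1
Interval (-1.0101, 0).

(-1.0101, 0).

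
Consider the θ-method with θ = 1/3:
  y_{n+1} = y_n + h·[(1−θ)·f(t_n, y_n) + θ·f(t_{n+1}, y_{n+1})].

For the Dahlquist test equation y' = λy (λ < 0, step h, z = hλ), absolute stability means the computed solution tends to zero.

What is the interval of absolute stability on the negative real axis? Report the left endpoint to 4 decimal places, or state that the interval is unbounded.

z∈(-6.0000,0).

Set f=λy, z=hλ:
  y_{n+1} = y_n + z·[2/3·y_n + 1/3·y_{n+1}] ⇒ (1 − 1/3z)y_{n+1} = (1 + 2/3z)y_n
  so R(z) = (1 + 2/3z)/(1 − 1/3z).

Find x<0 with |R(x)|<1.
x=-0.58: |R|=0.5140
R=−1: 1+2/3x = −1+1/3x ⇒ -1/3x=2 ⇒ x=2/(-1/3)=-6.0000
Confirm numerically:
  x=-5.633: |R|=0.95749 <1
  x=-5.318: |R|=0.91801 <1
  x=-4.492: |R|=0.79872 <1
  x=-3.380: |R|=0.58934 <1
  x=-6.336: |R|=1.03599 >1
  x=-6.149: |R|=1.01629 >1
  x=-6.135: |R|=1.01478 >1
Stable set (-6.0000, 0).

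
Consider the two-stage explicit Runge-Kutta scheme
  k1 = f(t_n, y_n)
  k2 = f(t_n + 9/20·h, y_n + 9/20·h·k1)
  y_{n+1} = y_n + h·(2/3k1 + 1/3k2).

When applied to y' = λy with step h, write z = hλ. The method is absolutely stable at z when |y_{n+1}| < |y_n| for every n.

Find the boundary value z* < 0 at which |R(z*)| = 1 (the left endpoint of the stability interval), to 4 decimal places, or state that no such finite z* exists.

left endpoint -6.6667.

On y'=λy, z=hλ:
  k1=λy_n ⇒ h·k1=z·y_n;  k2=λ(1+9/20z)y_n ⇒ h·k2=z(1+9/20z)y_n
  y_{n+1}/y_n = 1 + 2/3z + 1/3z(1+9/20z) = 1 + z + 3/20z²
  R(z) = 1 + z + 3/20z².

Find x<0 with |R(x)|<1.
x=-1.16: |R|=0.0418
R=1: x+3/20x²=0 ⇒ x=−20/3=-6.6667; min R=1−1/(4·3/20)=-0.6667>−1
Confirm numerically:
  x=-6.613: |R|=0.94677 <1
  x=-6.197: |R|=0.56342 <1
  x=-5.525: |R|=0.05384 <1
  x=-5.393: |R|=0.03033 <1
  x=-7.264: |R|=1.65085 >1
  x=-6.688: |R|=1.02140 >1
So |R|<1 on (-6.6667, 0).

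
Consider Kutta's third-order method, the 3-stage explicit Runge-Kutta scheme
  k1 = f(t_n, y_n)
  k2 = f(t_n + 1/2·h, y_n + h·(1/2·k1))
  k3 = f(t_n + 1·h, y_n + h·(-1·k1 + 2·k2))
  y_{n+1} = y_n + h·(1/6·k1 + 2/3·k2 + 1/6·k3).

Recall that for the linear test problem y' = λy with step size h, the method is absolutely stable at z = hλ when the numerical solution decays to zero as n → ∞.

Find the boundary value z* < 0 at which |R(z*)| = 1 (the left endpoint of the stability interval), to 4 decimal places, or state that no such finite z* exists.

left endpoint -2.5127.

On y'=λy, z=hλ:
  order 3, 3-stage ⇒ R(z)=1+z+z^2/2+z^3/6
  (e.g. R(-1.15)=0.25777, |R|=0.25777)

Solve |R(x)|<1 on ℝ⁻.
x=-1.15: |R|=0.2578
|R(-2.53)|=1.0286 |R(-2.16)|=0.5068 |R(-1.81)|=0.1602
Bisect:
  x_lo=-3.0243 |R|=2.0614  x_hi=-0.1726 |R|=0.8414
  mid=-1.59848 |R|=0.00163 →hi
  mid=-2.31140 |R|=0.69825 →hi
  mid=-2.66786 |R|=1.27385 →lo
  mid=-2.48963 |R|=0.96239 →hi
  mid=-2.57874 |R|=1.11185 →lo
  mid=-2.53418 |R|=1.03560 →lo
  mid=-2.51191 |R|=0.99862 →hi
  mid=-2.52304 |R|=1.01701 →lo
  mid=-2.51747 |R|=1.00779 →lo
  mid=-2.51469 |R|=1.00320 →lo
  ...
  [-2.51278,-2.51260] ⇒ x*=-2.5127
So |R|<1 on (-2.5127, 0).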